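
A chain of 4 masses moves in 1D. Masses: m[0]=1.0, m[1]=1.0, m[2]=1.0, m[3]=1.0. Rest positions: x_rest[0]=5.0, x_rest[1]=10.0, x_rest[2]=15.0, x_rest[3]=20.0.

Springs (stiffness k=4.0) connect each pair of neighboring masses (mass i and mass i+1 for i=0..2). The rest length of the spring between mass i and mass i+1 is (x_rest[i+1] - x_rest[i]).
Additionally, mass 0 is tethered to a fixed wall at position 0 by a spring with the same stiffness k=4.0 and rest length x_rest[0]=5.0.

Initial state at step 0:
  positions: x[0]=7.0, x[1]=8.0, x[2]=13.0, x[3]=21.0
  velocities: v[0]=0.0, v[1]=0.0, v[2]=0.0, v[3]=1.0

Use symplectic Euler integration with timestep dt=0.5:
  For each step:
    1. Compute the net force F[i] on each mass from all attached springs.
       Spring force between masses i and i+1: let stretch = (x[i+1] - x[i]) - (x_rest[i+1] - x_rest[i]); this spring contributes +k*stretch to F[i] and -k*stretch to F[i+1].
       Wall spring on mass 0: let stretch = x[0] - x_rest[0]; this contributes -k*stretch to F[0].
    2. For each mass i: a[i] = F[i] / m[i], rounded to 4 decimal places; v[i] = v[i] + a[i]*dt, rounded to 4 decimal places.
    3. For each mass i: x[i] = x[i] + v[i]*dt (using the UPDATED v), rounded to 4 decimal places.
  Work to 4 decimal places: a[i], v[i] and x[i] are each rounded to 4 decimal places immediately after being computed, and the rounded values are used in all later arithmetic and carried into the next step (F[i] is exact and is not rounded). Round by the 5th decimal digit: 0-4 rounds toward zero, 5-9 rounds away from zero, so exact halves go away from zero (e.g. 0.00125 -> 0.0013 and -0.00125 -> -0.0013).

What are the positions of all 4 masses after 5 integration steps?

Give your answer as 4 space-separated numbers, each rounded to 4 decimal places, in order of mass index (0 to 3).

Step 0: x=[7.0000 8.0000 13.0000 21.0000] v=[0.0000 0.0000 0.0000 1.0000]
Step 1: x=[1.0000 12.0000 16.0000 18.5000] v=[-12.0000 8.0000 6.0000 -5.0000]
Step 2: x=[5.0000 9.0000 17.5000 18.5000] v=[8.0000 -6.0000 3.0000 0.0000]
Step 3: x=[8.0000 10.5000 11.5000 22.5000] v=[6.0000 3.0000 -12.0000 8.0000]
Step 4: x=[5.5000 10.5000 15.5000 20.5000] v=[-5.0000 0.0000 8.0000 -4.0000]
Step 5: x=[2.5000 10.5000 19.5000 18.5000] v=[-6.0000 0.0000 8.0000 -4.0000]

Answer: 2.5000 10.5000 19.5000 18.5000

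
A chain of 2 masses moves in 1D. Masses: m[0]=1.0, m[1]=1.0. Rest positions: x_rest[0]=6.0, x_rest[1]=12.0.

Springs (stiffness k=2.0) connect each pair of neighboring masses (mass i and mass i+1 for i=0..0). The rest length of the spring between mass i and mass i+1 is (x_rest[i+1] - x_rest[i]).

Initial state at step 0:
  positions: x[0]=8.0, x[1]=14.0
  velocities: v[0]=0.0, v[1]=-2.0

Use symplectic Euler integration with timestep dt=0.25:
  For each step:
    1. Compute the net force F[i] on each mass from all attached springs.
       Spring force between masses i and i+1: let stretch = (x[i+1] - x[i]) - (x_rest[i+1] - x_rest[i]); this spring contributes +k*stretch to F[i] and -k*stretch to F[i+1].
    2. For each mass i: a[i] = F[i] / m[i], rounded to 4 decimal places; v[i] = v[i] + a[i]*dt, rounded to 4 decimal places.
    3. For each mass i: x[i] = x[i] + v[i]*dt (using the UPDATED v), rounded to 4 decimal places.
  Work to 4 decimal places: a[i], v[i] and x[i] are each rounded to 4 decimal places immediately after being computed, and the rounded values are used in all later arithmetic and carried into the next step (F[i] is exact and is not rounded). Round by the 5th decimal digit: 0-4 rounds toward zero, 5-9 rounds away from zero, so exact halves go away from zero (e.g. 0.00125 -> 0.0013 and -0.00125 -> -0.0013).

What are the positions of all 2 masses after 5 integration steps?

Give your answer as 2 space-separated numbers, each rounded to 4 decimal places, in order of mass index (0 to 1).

Step 0: x=[8.0000 14.0000] v=[0.0000 -2.0000]
Step 1: x=[8.0000 13.5000] v=[0.0000 -2.0000]
Step 2: x=[7.9375 13.0625] v=[-0.2500 -1.7500]
Step 3: x=[7.7656 12.7344] v=[-0.6875 -1.3125]
Step 4: x=[7.4648 12.5352] v=[-1.2031 -0.7969]
Step 5: x=[7.0478 12.4522] v=[-1.6679 -0.3321]

Answer: 7.0478 12.4522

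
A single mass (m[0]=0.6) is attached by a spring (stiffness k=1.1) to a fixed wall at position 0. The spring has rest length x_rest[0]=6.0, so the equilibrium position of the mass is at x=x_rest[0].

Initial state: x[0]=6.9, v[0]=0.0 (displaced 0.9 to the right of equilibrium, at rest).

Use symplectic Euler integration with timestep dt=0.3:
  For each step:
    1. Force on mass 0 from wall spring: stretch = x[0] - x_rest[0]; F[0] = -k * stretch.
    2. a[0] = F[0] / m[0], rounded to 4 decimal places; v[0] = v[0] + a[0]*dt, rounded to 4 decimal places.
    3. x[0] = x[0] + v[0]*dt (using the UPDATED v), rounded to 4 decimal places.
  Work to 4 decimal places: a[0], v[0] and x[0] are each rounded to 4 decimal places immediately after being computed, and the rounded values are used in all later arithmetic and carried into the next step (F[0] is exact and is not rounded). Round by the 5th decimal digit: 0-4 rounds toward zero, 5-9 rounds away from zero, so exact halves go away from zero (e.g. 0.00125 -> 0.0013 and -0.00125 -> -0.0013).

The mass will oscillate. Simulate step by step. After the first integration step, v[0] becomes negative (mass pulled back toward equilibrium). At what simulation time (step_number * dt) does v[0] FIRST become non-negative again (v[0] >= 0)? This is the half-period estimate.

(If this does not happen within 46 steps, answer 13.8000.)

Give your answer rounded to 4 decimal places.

Answer: 2.4000

Derivation:
Step 0: x=[6.9000] v=[0.0000]
Step 1: x=[6.7515] v=[-0.4950]
Step 2: x=[6.4790] v=[-0.9083]
Step 3: x=[6.1275] v=[-1.1718]
Step 4: x=[5.7549] v=[-1.2419]
Step 5: x=[5.4228] v=[-1.1071]
Step 6: x=[5.1859] v=[-0.7896]
Step 7: x=[5.0833] v=[-0.3419]
Step 8: x=[5.1320] v=[0.1623]
First v>=0 after going negative at step 8, time=2.4000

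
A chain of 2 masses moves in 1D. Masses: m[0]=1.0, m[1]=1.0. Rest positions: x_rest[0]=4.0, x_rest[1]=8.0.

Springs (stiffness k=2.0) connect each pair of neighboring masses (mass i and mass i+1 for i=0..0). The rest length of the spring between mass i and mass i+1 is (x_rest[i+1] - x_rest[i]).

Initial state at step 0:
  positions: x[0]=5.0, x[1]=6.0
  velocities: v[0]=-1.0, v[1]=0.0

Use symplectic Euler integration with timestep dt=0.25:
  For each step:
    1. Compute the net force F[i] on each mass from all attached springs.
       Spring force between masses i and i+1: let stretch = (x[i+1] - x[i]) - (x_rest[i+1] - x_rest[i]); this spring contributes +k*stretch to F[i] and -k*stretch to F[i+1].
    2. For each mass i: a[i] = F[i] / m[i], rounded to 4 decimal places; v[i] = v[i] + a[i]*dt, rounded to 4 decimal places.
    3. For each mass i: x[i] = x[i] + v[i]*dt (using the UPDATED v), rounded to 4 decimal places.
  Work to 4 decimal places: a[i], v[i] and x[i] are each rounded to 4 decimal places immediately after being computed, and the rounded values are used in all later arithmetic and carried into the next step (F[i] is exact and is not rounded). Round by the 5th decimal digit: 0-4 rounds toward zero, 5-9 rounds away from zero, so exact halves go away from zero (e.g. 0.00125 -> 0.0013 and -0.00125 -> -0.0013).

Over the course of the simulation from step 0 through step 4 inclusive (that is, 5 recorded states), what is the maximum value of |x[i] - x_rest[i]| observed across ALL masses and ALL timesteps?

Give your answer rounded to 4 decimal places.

Step 0: x=[5.0000 6.0000] v=[-1.0000 0.0000]
Step 1: x=[4.3750 6.3750] v=[-2.5000 1.5000]
Step 2: x=[3.5000 7.0000] v=[-3.5000 2.5000]
Step 3: x=[2.5625 7.6875] v=[-3.7500 2.7500]
Step 4: x=[1.7656 8.2344] v=[-3.1875 2.1875]
Max displacement = 2.2344

Answer: 2.2344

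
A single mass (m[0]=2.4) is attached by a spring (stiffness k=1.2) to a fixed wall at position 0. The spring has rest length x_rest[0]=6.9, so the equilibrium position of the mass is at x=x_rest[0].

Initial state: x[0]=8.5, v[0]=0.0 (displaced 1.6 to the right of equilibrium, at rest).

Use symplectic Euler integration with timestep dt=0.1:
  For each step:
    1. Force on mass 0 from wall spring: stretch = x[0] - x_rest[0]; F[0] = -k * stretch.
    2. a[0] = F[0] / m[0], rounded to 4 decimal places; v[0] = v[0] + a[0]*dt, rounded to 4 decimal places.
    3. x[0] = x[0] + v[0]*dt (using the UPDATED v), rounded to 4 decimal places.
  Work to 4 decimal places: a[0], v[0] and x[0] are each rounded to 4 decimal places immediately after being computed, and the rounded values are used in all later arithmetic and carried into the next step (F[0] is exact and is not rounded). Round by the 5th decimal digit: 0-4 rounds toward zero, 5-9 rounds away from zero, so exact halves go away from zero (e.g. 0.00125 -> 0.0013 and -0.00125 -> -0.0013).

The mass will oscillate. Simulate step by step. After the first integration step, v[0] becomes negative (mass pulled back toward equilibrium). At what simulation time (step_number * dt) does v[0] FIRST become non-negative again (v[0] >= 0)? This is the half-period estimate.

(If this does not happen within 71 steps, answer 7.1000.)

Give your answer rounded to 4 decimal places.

Answer: 4.5000

Derivation:
Step 0: x=[8.5000] v=[0.0000]
Step 1: x=[8.4920] v=[-0.0800]
Step 2: x=[8.4760] v=[-0.1596]
Step 3: x=[8.4522] v=[-0.2384]
Step 4: x=[8.4206] v=[-0.3160]
Step 5: x=[8.3814] v=[-0.3920]
Step 6: x=[8.3348] v=[-0.4661]
Step 7: x=[8.2810] v=[-0.5378]
Step 8: x=[8.2203] v=[-0.6069]
Step 9: x=[8.1530] v=[-0.6729]
Step 10: x=[8.0794] v=[-0.7356]
Step 11: x=[7.9999] v=[-0.7946]
Step 12: x=[7.9149] v=[-0.8496]
Step 13: x=[7.8249] v=[-0.9004]
Step 14: x=[7.7302] v=[-0.9467]
Step 15: x=[7.6314] v=[-0.9882]
Step 16: x=[7.5289] v=[-1.0248]
Step 17: x=[7.4233] v=[-1.0563]
Step 18: x=[7.3151] v=[-1.0825]
Step 19: x=[7.2048] v=[-1.1033]
Step 20: x=[7.0930] v=[-1.1185]
Step 21: x=[6.9802] v=[-1.1282]
Step 22: x=[6.8670] v=[-1.1322]
Step 23: x=[6.7539] v=[-1.1306]
Step 24: x=[6.6416] v=[-1.1233]
Step 25: x=[6.5306] v=[-1.1104]
Step 26: x=[6.4214] v=[-1.0919]
Step 27: x=[6.3146] v=[-1.0680]
Step 28: x=[6.2107] v=[-1.0387]
Step 29: x=[6.1103] v=[-1.0042]
Step 30: x=[6.0138] v=[-0.9647]
Step 31: x=[5.9218] v=[-0.9204]
Step 32: x=[5.8347] v=[-0.8715]
Step 33: x=[5.7529] v=[-0.8182]
Step 34: x=[5.6768] v=[-0.7608]
Step 35: x=[5.6068] v=[-0.6996]
Step 36: x=[5.5433] v=[-0.6349]
Step 37: x=[5.4866] v=[-0.5671]
Step 38: x=[5.4370] v=[-0.4964]
Step 39: x=[5.3947] v=[-0.4233]
Step 40: x=[5.3599] v=[-0.3480]
Step 41: x=[5.3328] v=[-0.2710]
Step 42: x=[5.3135] v=[-0.1926]
Step 43: x=[5.3022] v=[-0.1133]
Step 44: x=[5.2989] v=[-0.0334]
Step 45: x=[5.3036] v=[0.0467]
First v>=0 after going negative at step 45, time=4.5000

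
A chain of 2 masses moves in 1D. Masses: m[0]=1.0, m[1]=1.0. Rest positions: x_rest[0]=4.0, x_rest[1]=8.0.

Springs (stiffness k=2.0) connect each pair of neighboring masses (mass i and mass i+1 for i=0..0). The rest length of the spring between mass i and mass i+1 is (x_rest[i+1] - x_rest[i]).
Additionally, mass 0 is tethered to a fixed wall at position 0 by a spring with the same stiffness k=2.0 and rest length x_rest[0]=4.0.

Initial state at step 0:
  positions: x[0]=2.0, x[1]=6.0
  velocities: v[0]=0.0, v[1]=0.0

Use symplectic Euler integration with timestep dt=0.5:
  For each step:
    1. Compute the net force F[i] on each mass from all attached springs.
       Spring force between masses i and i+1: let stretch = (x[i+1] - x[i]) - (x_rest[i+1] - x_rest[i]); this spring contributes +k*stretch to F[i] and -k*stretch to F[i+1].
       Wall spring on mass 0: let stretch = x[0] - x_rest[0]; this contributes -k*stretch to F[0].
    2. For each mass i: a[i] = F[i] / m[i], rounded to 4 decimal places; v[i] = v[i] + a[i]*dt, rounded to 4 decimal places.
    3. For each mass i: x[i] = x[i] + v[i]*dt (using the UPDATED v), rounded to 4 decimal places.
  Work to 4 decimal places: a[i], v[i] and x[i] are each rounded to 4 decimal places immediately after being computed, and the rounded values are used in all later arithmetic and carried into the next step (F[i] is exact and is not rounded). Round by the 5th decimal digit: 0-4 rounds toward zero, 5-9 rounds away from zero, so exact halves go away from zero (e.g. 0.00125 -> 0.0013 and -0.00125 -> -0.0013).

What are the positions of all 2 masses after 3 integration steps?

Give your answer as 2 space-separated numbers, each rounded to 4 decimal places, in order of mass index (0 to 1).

Answer: 4.2500 7.7500

Derivation:
Step 0: x=[2.0000 6.0000] v=[0.0000 0.0000]
Step 1: x=[3.0000 6.0000] v=[2.0000 0.0000]
Step 2: x=[4.0000 6.5000] v=[2.0000 1.0000]
Step 3: x=[4.2500 7.7500] v=[0.5000 2.5000]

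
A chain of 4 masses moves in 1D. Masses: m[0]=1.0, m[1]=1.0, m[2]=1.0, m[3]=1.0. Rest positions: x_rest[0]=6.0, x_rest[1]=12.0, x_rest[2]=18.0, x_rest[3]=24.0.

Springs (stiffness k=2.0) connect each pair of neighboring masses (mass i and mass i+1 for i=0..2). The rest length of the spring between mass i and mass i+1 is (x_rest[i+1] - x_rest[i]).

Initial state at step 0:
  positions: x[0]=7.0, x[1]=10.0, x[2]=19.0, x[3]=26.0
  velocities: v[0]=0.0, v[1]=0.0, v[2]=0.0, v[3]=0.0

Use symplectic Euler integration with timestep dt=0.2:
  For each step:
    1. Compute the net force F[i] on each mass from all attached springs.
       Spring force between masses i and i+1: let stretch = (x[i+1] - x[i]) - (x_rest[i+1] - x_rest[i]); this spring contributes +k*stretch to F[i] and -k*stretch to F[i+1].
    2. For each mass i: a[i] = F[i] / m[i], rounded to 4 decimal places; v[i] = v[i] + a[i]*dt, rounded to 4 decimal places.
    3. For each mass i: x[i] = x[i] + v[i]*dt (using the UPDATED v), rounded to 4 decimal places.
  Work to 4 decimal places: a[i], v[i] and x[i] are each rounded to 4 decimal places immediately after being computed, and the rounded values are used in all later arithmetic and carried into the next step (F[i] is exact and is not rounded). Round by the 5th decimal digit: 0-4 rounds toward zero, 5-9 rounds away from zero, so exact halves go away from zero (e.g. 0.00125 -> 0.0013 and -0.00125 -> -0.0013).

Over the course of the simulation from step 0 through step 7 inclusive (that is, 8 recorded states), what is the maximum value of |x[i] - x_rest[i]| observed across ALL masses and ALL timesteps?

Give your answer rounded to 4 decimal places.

Step 0: x=[7.0000 10.0000 19.0000 26.0000] v=[0.0000 0.0000 0.0000 0.0000]
Step 1: x=[6.7600 10.4800 18.8400 25.9200] v=[-1.2000 2.4000 -0.8000 -0.4000]
Step 2: x=[6.3376 11.3312 18.5776 25.7536] v=[-2.1120 4.2560 -1.3120 -0.8320]
Step 3: x=[5.8347 12.3626 18.3096 25.4931] v=[-2.5146 5.1571 -1.3402 -1.3024]
Step 4: x=[5.3740 13.3475 18.1405 25.1379] v=[-2.3034 4.9247 -0.8456 -1.7758]
Step 5: x=[5.0712 14.0780 18.1477 24.7029] v=[-1.5140 3.6525 0.0362 -2.1748]
Step 6: x=[5.0089 14.4135 18.3538 24.2235] v=[-0.3113 1.6777 1.0304 -2.3969]
Step 7: x=[5.2190 14.3119 18.7142 23.7545] v=[1.0505 -0.5080 1.8022 -2.3448]
Max displacement = 2.4135

Answer: 2.4135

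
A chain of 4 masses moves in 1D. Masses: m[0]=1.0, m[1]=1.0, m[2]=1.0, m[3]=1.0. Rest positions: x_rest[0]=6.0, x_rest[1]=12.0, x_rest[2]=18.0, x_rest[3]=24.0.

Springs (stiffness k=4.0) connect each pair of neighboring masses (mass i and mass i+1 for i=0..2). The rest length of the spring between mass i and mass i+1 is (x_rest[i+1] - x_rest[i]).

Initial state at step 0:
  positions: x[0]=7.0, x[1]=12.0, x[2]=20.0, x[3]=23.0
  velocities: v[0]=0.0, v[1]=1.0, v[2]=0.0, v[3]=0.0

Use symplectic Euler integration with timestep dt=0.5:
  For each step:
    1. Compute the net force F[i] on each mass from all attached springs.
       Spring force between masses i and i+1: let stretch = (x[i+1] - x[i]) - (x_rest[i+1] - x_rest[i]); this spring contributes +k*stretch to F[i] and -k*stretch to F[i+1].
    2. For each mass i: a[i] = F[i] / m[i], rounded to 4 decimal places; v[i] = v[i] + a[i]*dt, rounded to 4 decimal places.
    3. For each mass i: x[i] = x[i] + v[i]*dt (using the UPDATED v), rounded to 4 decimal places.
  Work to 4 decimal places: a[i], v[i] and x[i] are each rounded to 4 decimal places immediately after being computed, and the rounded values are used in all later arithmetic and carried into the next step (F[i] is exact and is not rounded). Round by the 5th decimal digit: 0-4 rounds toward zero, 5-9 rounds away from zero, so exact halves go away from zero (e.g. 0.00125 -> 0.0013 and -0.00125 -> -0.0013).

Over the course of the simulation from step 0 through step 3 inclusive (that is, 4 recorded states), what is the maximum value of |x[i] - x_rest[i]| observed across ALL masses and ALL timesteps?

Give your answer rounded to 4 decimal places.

Answer: 3.5000

Derivation:
Step 0: x=[7.0000 12.0000 20.0000 23.0000] v=[0.0000 1.0000 0.0000 0.0000]
Step 1: x=[6.0000 15.5000 15.0000 26.0000] v=[-2.0000 7.0000 -10.0000 6.0000]
Step 2: x=[8.5000 9.0000 21.5000 24.0000] v=[5.0000 -13.0000 13.0000 -4.0000]
Step 3: x=[5.5000 14.5000 18.0000 25.5000] v=[-6.0000 11.0000 -7.0000 3.0000]
Max displacement = 3.5000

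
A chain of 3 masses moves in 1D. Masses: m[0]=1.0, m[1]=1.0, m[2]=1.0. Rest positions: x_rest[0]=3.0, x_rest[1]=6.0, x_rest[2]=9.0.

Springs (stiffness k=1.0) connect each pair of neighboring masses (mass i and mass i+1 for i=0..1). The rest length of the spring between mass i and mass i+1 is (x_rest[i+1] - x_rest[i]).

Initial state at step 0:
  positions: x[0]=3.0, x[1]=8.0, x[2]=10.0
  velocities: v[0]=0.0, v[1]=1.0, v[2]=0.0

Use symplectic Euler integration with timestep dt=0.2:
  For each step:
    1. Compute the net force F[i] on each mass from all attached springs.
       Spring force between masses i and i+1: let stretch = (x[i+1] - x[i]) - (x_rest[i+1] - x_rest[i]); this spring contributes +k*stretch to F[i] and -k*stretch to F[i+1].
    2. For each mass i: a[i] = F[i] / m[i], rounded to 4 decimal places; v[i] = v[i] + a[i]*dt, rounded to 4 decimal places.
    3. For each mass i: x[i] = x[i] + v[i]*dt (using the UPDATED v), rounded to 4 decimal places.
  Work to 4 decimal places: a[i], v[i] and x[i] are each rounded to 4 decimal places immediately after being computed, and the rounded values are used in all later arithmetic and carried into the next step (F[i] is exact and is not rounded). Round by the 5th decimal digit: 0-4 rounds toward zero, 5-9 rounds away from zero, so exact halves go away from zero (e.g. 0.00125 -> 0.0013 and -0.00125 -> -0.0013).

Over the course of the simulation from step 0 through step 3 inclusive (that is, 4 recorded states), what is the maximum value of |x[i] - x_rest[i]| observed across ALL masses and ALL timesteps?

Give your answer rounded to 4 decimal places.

Answer: 2.0800

Derivation:
Step 0: x=[3.0000 8.0000 10.0000] v=[0.0000 1.0000 0.0000]
Step 1: x=[3.0800 8.0800 10.0400] v=[0.4000 0.4000 0.2000]
Step 2: x=[3.2400 8.0384 10.1216] v=[0.8000 -0.2080 0.4080]
Step 3: x=[3.4719 7.8882 10.2399] v=[1.1597 -0.7510 0.5914]
Max displacement = 2.0800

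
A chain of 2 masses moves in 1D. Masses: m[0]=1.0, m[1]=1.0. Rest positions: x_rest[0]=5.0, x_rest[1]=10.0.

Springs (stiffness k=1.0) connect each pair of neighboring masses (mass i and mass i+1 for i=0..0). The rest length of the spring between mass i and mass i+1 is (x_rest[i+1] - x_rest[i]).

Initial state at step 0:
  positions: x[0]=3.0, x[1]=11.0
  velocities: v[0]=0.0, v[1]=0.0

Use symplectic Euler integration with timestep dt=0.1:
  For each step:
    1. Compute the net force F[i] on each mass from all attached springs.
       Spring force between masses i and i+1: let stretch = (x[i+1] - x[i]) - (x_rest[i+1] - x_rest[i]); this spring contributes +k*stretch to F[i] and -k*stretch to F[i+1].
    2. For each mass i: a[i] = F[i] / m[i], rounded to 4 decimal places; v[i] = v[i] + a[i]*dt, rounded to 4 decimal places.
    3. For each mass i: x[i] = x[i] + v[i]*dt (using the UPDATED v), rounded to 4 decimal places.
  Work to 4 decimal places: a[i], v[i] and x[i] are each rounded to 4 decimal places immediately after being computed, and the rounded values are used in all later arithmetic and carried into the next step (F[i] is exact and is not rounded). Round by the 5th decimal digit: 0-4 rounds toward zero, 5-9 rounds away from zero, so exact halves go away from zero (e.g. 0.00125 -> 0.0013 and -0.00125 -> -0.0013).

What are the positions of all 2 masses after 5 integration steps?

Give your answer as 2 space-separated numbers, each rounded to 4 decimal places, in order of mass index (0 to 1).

Step 0: x=[3.0000 11.0000] v=[0.0000 0.0000]
Step 1: x=[3.0300 10.9700] v=[0.3000 -0.3000]
Step 2: x=[3.0894 10.9106] v=[0.5940 -0.5940]
Step 3: x=[3.1770 10.8230] v=[0.8761 -0.8761]
Step 4: x=[3.2911 10.7089] v=[1.1407 -1.1407]
Step 5: x=[3.4294 10.5707] v=[1.3825 -1.3825]

Answer: 3.4294 10.5707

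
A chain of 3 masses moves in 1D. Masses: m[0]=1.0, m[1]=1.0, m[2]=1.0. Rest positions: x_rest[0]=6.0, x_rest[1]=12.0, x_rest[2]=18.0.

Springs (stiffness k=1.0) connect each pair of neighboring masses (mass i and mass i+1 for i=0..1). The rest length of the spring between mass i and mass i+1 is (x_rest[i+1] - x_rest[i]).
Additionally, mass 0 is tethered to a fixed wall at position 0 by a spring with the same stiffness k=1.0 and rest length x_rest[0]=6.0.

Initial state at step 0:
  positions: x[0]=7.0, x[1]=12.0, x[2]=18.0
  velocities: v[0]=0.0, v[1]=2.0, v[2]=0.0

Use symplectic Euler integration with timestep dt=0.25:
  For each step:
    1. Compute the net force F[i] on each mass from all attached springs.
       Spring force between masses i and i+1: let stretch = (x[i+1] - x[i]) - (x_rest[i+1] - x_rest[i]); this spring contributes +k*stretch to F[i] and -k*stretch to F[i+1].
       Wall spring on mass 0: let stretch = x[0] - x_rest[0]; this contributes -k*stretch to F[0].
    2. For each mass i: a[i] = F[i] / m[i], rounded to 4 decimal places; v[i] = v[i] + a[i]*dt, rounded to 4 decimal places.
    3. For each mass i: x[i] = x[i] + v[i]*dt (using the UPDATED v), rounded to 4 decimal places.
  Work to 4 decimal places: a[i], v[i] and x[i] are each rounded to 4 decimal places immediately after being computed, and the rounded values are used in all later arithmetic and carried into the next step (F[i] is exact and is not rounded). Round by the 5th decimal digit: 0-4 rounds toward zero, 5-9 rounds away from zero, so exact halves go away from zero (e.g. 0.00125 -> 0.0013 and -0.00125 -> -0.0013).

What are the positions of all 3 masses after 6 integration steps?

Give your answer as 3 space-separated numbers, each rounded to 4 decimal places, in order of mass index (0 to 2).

Answer: 6.1968 13.8651 18.9866

Derivation:
Step 0: x=[7.0000 12.0000 18.0000] v=[0.0000 2.0000 0.0000]
Step 1: x=[6.8750 12.5625 18.0000] v=[-0.5000 2.2500 0.0000]
Step 2: x=[6.6758 13.1094 18.0352] v=[-0.7969 2.1875 0.1406]
Step 3: x=[6.4614 13.5621 18.1375] v=[-0.8575 1.8106 0.4092]
Step 4: x=[6.2870 13.8569 18.3289] v=[-0.6977 1.1793 0.7654]
Step 5: x=[6.1928 13.9581 18.6158] v=[-0.3770 0.4048 1.1474]
Step 6: x=[6.1968 13.8651 18.9866] v=[0.0161 -0.3721 1.4830]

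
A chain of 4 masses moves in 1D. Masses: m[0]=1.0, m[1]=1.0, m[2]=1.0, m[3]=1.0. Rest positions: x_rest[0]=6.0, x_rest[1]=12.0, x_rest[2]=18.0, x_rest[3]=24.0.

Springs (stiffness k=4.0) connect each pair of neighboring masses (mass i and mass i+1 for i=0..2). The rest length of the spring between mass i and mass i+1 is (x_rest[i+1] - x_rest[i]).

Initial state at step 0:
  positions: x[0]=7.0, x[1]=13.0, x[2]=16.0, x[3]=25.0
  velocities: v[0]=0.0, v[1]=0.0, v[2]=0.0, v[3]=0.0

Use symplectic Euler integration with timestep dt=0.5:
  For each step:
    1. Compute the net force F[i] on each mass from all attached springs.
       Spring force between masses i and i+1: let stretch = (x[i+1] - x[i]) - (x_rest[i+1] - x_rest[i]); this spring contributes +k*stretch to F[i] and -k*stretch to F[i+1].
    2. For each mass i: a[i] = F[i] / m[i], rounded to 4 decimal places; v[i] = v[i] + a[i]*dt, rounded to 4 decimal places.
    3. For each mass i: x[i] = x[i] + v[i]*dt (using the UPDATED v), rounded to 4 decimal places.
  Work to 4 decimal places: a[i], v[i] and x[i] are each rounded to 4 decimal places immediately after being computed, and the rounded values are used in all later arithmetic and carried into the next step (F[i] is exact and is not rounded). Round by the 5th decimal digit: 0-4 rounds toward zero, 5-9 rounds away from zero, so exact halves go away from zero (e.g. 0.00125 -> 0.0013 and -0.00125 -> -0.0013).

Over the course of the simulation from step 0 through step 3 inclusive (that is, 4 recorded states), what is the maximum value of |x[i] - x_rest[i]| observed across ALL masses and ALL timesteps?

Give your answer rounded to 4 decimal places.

Answer: 4.0000

Derivation:
Step 0: x=[7.0000 13.0000 16.0000 25.0000] v=[0.0000 0.0000 0.0000 0.0000]
Step 1: x=[7.0000 10.0000 22.0000 22.0000] v=[0.0000 -6.0000 12.0000 -6.0000]
Step 2: x=[4.0000 16.0000 16.0000 25.0000] v=[-6.0000 12.0000 -12.0000 6.0000]
Step 3: x=[7.0000 10.0000 19.0000 25.0000] v=[6.0000 -12.0000 6.0000 0.0000]
Max displacement = 4.0000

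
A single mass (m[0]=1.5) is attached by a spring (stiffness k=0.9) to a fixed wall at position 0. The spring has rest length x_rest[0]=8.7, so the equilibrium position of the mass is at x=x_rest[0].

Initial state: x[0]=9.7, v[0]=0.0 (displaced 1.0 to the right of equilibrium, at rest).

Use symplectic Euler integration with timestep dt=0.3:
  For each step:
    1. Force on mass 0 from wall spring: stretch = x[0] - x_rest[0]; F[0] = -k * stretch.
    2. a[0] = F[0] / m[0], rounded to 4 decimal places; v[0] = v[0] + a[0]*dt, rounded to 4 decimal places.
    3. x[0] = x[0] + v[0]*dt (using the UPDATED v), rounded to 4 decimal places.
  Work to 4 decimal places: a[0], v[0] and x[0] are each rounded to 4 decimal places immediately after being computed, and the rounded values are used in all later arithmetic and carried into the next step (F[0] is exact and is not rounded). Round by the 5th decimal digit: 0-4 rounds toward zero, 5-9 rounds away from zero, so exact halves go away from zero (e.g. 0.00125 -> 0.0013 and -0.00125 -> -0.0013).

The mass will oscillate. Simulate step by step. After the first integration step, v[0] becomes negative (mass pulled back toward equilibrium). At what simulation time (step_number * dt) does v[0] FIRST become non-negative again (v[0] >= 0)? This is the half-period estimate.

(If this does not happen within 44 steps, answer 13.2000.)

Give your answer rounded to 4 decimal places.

Step 0: x=[9.7000] v=[0.0000]
Step 1: x=[9.6460] v=[-0.1800]
Step 2: x=[9.5409] v=[-0.3503]
Step 3: x=[9.3904] v=[-0.5017]
Step 4: x=[9.2026] v=[-0.6260]
Step 5: x=[8.9877] v=[-0.7165]
Step 6: x=[8.7572] v=[-0.7683]
Step 7: x=[8.5236] v=[-0.7786]
Step 8: x=[8.2995] v=[-0.7469]
Step 9: x=[8.0971] v=[-0.6748]
Step 10: x=[7.9272] v=[-0.5663]
Step 11: x=[7.7990] v=[-0.4272]
Step 12: x=[7.7195] v=[-0.2650]
Step 13: x=[7.6930] v=[-0.0885]
Step 14: x=[7.7208] v=[0.0928]
First v>=0 after going negative at step 14, time=4.2000

Answer: 4.2000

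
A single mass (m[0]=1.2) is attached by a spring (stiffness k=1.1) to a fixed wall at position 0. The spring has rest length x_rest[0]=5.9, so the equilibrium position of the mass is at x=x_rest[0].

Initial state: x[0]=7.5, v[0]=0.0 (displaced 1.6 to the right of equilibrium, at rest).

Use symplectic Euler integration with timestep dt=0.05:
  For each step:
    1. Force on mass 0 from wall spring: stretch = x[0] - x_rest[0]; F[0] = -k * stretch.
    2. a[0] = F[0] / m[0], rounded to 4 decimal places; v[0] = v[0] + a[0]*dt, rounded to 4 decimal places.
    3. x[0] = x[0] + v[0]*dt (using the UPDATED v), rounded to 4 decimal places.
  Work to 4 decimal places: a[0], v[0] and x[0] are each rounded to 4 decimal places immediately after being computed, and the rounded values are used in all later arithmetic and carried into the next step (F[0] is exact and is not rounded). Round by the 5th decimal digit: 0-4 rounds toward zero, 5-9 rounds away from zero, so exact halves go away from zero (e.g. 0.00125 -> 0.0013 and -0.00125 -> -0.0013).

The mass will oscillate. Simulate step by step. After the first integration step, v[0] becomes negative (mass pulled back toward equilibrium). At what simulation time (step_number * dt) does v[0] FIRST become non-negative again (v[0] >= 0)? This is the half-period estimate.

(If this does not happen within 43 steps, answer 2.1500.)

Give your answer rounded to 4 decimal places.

Step 0: x=[7.5000] v=[0.0000]
Step 1: x=[7.4963] v=[-0.0733]
Step 2: x=[7.4890] v=[-0.1465]
Step 3: x=[7.4780] v=[-0.2193]
Step 4: x=[7.4634] v=[-0.2916]
Step 5: x=[7.4452] v=[-0.3633]
Step 6: x=[7.4235] v=[-0.4341]
Step 7: x=[7.3983] v=[-0.5039]
Step 8: x=[7.3697] v=[-0.5726]
Step 9: x=[7.3377] v=[-0.6400]
Step 10: x=[7.3024] v=[-0.7059]
Step 11: x=[7.2639] v=[-0.7702]
Step 12: x=[7.2223] v=[-0.8327]
Step 13: x=[7.1776] v=[-0.8933]
Step 14: x=[7.1300] v=[-0.9519]
Step 15: x=[7.0796] v=[-1.0083]
Step 16: x=[7.0265] v=[-1.0624]
Step 17: x=[6.9708] v=[-1.1140]
Step 18: x=[6.9126] v=[-1.1631]
Step 19: x=[6.8521] v=[-1.2095]
Step 20: x=[6.7894] v=[-1.2531]
Step 21: x=[6.7247] v=[-1.2939]
Step 22: x=[6.6581] v=[-1.3317]
Step 23: x=[6.5898] v=[-1.3664]
Step 24: x=[6.5199] v=[-1.3980]
Step 25: x=[6.4486] v=[-1.4264]
Step 26: x=[6.3760] v=[-1.4515]
Step 27: x=[6.3023] v=[-1.4733]
Step 28: x=[6.2277] v=[-1.4917]
Step 29: x=[6.1524] v=[-1.5067]
Step 30: x=[6.0765] v=[-1.5183]
Step 31: x=[6.0002] v=[-1.5264]
Step 32: x=[5.9237] v=[-1.5310]
Step 33: x=[5.8471] v=[-1.5321]
Step 34: x=[5.7706] v=[-1.5297]
Step 35: x=[5.6944] v=[-1.5238]
Step 36: x=[5.6187] v=[-1.5144]
Step 37: x=[5.5436] v=[-1.5015]
Step 38: x=[5.4693] v=[-1.4852]
Step 39: x=[5.3960] v=[-1.4655]
Step 40: x=[5.3239] v=[-1.4424]
Step 41: x=[5.2531] v=[-1.4160]
Step 42: x=[5.1838] v=[-1.3864]
Step 43: x=[5.1161] v=[-1.3536]
v[0] did not become non-negative within 43 steps; using fallback time=2.1500

Answer: 2.1500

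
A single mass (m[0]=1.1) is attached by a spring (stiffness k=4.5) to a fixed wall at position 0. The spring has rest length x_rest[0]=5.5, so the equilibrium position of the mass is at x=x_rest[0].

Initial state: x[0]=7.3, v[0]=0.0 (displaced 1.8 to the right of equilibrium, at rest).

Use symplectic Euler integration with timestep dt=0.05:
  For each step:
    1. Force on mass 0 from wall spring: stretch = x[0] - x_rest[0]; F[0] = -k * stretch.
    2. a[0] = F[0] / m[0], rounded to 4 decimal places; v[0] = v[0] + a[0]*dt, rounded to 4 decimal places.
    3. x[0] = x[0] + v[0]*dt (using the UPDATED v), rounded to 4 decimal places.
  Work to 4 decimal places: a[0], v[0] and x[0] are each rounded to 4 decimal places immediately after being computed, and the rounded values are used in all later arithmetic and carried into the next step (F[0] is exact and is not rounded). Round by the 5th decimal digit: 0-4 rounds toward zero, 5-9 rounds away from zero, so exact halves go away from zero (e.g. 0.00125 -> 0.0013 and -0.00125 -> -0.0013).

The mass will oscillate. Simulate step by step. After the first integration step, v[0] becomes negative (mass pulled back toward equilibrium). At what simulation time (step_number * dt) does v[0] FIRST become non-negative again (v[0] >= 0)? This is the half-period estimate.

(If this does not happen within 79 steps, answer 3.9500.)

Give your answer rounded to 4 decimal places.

Step 0: x=[7.3000] v=[0.0000]
Step 1: x=[7.2816] v=[-0.3682]
Step 2: x=[7.2450] v=[-0.7326]
Step 3: x=[7.1905] v=[-1.0895]
Step 4: x=[7.1187] v=[-1.4353]
Step 5: x=[7.0304] v=[-1.7664]
Step 6: x=[6.9264] v=[-2.0794]
Step 7: x=[6.8078] v=[-2.3712]
Step 8: x=[6.6759] v=[-2.6387]
Step 9: x=[6.5319] v=[-2.8792]
Step 10: x=[6.3774] v=[-3.0903]
Step 11: x=[6.2139] v=[-3.2698]
Step 12: x=[6.0431] v=[-3.4158]
Step 13: x=[5.8668] v=[-3.5269]
Step 14: x=[5.6867] v=[-3.6019]
Step 15: x=[5.5047] v=[-3.6401]
Step 16: x=[5.3226] v=[-3.6411]
Step 17: x=[5.1424] v=[-3.6048]
Step 18: x=[4.9658] v=[-3.5317]
Step 19: x=[4.7947] v=[-3.4224]
Step 20: x=[4.6308] v=[-3.2781]
Step 21: x=[4.4758] v=[-3.1003]
Step 22: x=[4.3313] v=[-2.8908]
Step 23: x=[4.1987] v=[-2.6518]
Step 24: x=[4.0794] v=[-2.3856]
Step 25: x=[3.9747] v=[-2.0950]
Step 26: x=[3.8856] v=[-1.7830]
Step 27: x=[3.8130] v=[-1.4528]
Step 28: x=[3.7576] v=[-1.1077]
Step 29: x=[3.7200] v=[-0.7513]
Step 30: x=[3.7006] v=[-0.3872]
Step 31: x=[3.6996] v=[-0.0191]
Step 32: x=[3.7171] v=[0.3492]
First v>=0 after going negative at step 32, time=1.6000

Answer: 1.6000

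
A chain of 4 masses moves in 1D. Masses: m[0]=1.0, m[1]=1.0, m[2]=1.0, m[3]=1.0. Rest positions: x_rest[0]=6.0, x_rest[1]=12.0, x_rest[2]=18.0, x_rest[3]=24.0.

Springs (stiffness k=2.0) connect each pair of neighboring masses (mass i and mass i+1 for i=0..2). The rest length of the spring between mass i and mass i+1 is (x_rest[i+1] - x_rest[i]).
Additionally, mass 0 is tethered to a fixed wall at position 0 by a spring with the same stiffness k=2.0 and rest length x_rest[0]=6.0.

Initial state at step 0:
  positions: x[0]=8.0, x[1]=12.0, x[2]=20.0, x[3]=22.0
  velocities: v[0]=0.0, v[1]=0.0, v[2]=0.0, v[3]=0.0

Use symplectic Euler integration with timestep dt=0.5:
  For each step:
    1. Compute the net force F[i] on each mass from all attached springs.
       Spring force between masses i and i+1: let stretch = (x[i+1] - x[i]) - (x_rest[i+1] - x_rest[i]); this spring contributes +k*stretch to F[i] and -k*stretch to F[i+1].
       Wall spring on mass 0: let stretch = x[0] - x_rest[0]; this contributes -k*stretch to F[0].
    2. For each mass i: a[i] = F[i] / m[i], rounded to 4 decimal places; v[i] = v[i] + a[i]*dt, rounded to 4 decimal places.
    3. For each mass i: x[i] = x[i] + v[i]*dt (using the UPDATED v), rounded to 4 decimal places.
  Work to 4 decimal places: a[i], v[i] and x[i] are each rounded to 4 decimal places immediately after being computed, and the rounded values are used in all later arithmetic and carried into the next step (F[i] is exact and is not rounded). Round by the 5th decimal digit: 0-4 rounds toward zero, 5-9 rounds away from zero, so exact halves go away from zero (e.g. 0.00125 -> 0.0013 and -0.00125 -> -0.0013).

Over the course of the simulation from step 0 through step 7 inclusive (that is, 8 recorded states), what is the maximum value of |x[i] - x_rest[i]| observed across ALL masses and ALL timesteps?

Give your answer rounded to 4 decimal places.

Step 0: x=[8.0000 12.0000 20.0000 22.0000] v=[0.0000 0.0000 0.0000 0.0000]
Step 1: x=[6.0000 14.0000 17.0000 24.0000] v=[-4.0000 4.0000 -6.0000 4.0000]
Step 2: x=[5.0000 13.5000 16.0000 25.5000] v=[-2.0000 -1.0000 -2.0000 3.0000]
Step 3: x=[5.7500 10.0000 18.5000 25.2500] v=[1.5000 -7.0000 5.0000 -0.5000]
Step 4: x=[5.7500 8.6250 20.1250 24.6250] v=[0.0000 -2.7500 3.2500 -1.2500]
Step 5: x=[4.3125 11.5625 18.2500 24.7500] v=[-2.8750 5.8750 -3.7500 0.2500]
Step 6: x=[4.3438 14.2188 16.2813 24.6250] v=[0.0625 5.3125 -3.9375 -0.2500]
Step 7: x=[7.1407 12.9688 17.4532 23.3282] v=[5.5937 -2.5000 2.3437 -2.5937]
Max displacement = 3.3750

Answer: 3.3750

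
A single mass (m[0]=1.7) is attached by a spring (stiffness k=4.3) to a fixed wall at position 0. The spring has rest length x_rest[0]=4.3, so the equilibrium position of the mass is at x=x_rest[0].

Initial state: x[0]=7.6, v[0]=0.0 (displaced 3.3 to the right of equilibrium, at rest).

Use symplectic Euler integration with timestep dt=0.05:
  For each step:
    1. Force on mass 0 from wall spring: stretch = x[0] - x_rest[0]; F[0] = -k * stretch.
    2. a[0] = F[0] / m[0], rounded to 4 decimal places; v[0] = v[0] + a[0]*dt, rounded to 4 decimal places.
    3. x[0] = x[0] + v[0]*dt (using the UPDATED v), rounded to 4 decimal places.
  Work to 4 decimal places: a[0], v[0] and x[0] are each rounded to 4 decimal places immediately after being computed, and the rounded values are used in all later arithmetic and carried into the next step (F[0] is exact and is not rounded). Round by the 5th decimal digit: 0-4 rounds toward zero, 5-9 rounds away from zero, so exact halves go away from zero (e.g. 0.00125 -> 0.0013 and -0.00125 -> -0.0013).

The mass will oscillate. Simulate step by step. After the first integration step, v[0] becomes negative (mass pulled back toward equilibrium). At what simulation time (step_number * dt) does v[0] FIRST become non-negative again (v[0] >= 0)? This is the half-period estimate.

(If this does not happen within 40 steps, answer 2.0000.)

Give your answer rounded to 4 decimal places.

Step 0: x=[7.6000] v=[0.0000]
Step 1: x=[7.5791] v=[-0.4174]
Step 2: x=[7.5375] v=[-0.8321]
Step 3: x=[7.4754] v=[-1.2416]
Step 4: x=[7.3932] v=[-1.6432]
Step 5: x=[7.2915] v=[-2.0344]
Step 6: x=[7.1709] v=[-2.4127]
Step 7: x=[7.0321] v=[-2.7758]
Step 8: x=[6.8760] v=[-3.1213]
Step 9: x=[6.7036] v=[-3.4471]
Step 10: x=[6.5160] v=[-3.7511]
Step 11: x=[6.3144] v=[-4.0314]
Step 12: x=[6.1001] v=[-4.2862]
Step 13: x=[5.8744] v=[-4.5139]
Step 14: x=[5.6388] v=[-4.7130]
Step 15: x=[5.3947] v=[-4.8823]
Step 16: x=[5.1437] v=[-5.0207]
Step 17: x=[4.8873] v=[-5.1274]
Step 18: x=[4.6272] v=[-5.2017]
Step 19: x=[4.3650] v=[-5.2431]
Step 20: x=[4.1024] v=[-5.2513]
Step 21: x=[3.8411] v=[-5.2263]
Step 22: x=[3.5827] v=[-5.1683]
Step 23: x=[3.3288] v=[-5.0776]
Step 24: x=[3.0811] v=[-4.9548]
Step 25: x=[2.8411] v=[-4.8006]
Step 26: x=[2.6103] v=[-4.6161]
Step 27: x=[2.3902] v=[-4.4024]
Step 28: x=[2.1822] v=[-4.1609]
Step 29: x=[1.9875] v=[-3.8931]
Step 30: x=[1.8075] v=[-3.6006]
Step 31: x=[1.6432] v=[-3.2854]
Step 32: x=[1.4957] v=[-2.9494]
Step 33: x=[1.3660] v=[-2.5947]
Step 34: x=[1.2548] v=[-2.2236]
Step 35: x=[1.1629] v=[-1.8385]
Step 36: x=[1.0908] v=[-1.4418]
Step 37: x=[1.0390] v=[-1.0359]
Step 38: x=[1.0078] v=[-0.6235]
Step 39: x=[0.9974] v=[-0.2071]
Step 40: x=[1.0079] v=[0.2106]
First v>=0 after going negative at step 40, time=2.0000

Answer: 2.0000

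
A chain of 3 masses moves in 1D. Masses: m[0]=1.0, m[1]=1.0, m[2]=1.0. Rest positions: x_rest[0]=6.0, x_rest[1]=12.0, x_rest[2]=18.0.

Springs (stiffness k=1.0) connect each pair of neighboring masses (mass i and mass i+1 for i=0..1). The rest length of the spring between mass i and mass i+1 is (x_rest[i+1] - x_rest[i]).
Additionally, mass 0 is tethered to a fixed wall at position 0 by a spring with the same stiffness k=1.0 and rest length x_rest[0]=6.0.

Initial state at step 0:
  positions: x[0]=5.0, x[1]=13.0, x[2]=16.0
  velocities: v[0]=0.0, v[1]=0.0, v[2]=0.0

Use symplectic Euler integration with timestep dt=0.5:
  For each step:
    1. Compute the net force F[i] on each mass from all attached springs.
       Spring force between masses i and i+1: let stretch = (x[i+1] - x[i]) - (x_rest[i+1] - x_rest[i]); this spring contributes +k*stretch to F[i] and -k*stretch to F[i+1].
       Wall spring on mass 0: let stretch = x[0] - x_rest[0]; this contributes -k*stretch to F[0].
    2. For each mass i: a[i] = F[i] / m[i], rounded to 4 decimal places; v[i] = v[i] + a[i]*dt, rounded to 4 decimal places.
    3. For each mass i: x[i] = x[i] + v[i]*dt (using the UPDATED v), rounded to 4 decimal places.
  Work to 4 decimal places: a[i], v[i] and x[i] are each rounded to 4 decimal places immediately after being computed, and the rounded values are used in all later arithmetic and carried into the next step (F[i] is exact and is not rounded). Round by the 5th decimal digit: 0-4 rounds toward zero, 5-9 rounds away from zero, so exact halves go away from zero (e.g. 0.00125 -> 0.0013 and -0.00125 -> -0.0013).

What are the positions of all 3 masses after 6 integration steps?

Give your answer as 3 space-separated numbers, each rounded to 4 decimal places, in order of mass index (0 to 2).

Answer: 4.3324 13.3665 17.4460

Derivation:
Step 0: x=[5.0000 13.0000 16.0000] v=[0.0000 0.0000 0.0000]
Step 1: x=[5.7500 11.7500 16.7500] v=[1.5000 -2.5000 1.5000]
Step 2: x=[6.5625 10.2500 17.7500] v=[1.6250 -3.0000 2.0000]
Step 3: x=[6.6563 9.7031 18.3750] v=[0.1875 -1.0938 1.2500]
Step 4: x=[5.8477 10.5625 18.3320] v=[-1.6173 1.7188 -0.0860]
Step 5: x=[4.7558 12.1856 17.8466] v=[-2.1838 3.2462 -0.9708]
Step 6: x=[4.3324 13.3665 17.4460] v=[-0.8468 2.3618 -0.8013]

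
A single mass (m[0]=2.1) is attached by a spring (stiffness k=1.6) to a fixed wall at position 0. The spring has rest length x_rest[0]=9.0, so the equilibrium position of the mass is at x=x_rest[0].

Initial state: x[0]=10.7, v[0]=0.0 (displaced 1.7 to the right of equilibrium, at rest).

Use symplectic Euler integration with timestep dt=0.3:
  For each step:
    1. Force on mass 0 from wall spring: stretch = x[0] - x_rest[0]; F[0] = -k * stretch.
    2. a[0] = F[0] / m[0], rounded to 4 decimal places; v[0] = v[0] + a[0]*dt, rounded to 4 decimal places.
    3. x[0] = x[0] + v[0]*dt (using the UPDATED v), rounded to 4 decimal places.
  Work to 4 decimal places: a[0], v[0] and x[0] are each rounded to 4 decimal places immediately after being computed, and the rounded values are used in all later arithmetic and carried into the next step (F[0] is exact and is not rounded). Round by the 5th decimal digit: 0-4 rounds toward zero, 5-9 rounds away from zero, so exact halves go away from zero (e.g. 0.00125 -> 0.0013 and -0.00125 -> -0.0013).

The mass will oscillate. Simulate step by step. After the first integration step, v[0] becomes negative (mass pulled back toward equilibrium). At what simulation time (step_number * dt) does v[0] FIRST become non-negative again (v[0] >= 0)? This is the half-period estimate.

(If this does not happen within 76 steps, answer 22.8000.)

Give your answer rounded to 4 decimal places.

Answer: 3.6000

Derivation:
Step 0: x=[10.7000] v=[0.0000]
Step 1: x=[10.5834] v=[-0.3886]
Step 2: x=[10.3583] v=[-0.7505]
Step 3: x=[10.0400] v=[-1.0610]
Step 4: x=[9.6504] v=[-1.2987]
Step 5: x=[9.2162] v=[-1.4474]
Step 6: x=[8.7672] v=[-1.4968]
Step 7: x=[8.3341] v=[-1.4436]
Step 8: x=[7.9467] v=[-1.2914]
Step 9: x=[7.6315] v=[-1.0507]
Step 10: x=[7.4101] v=[-0.7379]
Step 11: x=[7.2978] v=[-0.3745]
Step 12: x=[7.3022] v=[0.0146]
First v>=0 after going negative at step 12, time=3.6000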